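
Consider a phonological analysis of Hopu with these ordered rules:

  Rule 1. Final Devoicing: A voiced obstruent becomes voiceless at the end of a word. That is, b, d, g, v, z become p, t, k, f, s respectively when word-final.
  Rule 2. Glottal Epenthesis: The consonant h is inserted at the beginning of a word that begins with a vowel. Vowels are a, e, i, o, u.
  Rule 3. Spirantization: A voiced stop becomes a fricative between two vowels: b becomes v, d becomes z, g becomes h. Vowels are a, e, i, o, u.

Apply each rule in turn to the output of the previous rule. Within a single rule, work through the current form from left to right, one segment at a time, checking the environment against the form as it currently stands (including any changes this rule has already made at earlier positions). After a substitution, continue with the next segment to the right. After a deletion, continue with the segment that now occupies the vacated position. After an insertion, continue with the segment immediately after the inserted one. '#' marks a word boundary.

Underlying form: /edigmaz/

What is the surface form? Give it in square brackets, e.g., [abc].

Rule 1 Final Devoicing: [edigmaz] → [edigmas]
Rule 2 Glottal Epenthesis: [edigmas] → [hedigmas]
Rule 3 Spirantization: [hedigmas] → [hezigmas]

[hezigmas]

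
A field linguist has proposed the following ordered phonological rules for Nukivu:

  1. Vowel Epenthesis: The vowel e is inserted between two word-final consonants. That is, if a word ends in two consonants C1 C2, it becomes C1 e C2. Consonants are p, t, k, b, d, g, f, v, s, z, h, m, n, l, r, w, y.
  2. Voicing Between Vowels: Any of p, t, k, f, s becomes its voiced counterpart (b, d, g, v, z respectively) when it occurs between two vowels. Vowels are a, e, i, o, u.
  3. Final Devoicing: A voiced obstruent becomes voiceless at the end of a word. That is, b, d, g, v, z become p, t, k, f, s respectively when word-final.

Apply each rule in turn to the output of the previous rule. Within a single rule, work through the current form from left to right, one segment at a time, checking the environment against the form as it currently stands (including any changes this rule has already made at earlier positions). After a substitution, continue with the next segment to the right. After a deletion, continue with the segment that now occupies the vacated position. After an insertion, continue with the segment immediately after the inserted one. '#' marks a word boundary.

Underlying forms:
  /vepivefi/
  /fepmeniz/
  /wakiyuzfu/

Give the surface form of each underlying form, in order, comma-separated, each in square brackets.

[vebivevi], [fepmenis], [wagiyuzfu]

/vepivefi/:
  1 Vowel Epenthesis: no change — [vepivefi]
  2 Voicing Between Vowels: [vepivefi] → [vebivevi]
  3 Final Devoicing: no change — [vebivevi]
/fepmeniz/:
  1 Vowel Epenthesis: no change — [fepmeniz]
  2 Voicing Between Vowels: no change — [fepmeniz]
  3 Final Devoicing: [fepmeniz] → [fepmenis]
/wakiyuzfu/:
  1 Vowel Epenthesis: no change — [wakiyuzfu]
  2 Voicing Between Vowels: [wakiyuzfu] → [wagiyuzfu]
  3 Final Devoicing: no change — [wagiyuzfu]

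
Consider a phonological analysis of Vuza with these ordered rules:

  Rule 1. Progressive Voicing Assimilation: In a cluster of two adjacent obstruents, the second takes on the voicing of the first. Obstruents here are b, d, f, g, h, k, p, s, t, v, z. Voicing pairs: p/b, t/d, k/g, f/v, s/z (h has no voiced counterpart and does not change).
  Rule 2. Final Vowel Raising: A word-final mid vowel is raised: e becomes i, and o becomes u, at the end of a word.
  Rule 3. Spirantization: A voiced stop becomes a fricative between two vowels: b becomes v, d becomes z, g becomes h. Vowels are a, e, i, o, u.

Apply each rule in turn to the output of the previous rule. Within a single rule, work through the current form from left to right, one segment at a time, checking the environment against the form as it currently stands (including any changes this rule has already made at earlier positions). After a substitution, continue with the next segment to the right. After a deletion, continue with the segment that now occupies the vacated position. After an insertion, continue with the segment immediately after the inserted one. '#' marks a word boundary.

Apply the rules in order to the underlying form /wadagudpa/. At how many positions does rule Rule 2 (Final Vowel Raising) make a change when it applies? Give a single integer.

Rule 1 Progressive Voicing Assimilation: [wadagudpa] → [wadagudba]
Rule 2 Final Vowel Raising: no change — [wadagudba]
Rule 3 Spirantization: [wadagudba] → [wazahudba]
Rule Rule 2 changed 0 position(s).

0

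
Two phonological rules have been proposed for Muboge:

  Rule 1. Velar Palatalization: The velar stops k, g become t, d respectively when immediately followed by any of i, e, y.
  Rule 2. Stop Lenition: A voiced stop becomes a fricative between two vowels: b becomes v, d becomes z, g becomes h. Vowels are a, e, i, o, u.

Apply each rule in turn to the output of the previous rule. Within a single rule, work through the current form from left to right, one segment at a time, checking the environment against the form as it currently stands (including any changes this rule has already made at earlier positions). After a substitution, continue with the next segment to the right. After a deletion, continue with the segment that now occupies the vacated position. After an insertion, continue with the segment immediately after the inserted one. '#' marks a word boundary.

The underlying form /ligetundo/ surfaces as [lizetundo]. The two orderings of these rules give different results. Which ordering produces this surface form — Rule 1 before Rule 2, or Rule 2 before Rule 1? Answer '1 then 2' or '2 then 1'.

1 then 2

Order 1 then 2:
  1 Velar Palatalization: [ligetundo] → [lidetundo]
  2 Stop Lenition: [lidetundo] → [lizetundo]
  result: [lizetundo]
Order 2 then 1:
  2 Stop Lenition: [ligetundo] → [lihetundo]
  1 Velar Palatalization: no change — [lihetundo]
  result: [lihetundo]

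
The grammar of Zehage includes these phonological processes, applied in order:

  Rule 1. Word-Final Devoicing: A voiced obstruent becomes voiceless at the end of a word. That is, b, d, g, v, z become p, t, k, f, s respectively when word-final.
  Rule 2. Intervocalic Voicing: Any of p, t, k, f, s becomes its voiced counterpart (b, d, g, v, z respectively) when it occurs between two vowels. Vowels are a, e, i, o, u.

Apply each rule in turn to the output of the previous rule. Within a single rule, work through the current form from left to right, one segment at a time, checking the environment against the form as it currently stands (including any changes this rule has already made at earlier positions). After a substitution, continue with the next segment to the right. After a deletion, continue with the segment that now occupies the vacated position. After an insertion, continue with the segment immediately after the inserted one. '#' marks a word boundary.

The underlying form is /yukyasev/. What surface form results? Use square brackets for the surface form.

[yukyazef]

Rule 1 Word-Final Devoicing: [yukyasev] → [yukyasef]
Rule 2 Intervocalic Voicing: [yukyasef] → [yukyazef]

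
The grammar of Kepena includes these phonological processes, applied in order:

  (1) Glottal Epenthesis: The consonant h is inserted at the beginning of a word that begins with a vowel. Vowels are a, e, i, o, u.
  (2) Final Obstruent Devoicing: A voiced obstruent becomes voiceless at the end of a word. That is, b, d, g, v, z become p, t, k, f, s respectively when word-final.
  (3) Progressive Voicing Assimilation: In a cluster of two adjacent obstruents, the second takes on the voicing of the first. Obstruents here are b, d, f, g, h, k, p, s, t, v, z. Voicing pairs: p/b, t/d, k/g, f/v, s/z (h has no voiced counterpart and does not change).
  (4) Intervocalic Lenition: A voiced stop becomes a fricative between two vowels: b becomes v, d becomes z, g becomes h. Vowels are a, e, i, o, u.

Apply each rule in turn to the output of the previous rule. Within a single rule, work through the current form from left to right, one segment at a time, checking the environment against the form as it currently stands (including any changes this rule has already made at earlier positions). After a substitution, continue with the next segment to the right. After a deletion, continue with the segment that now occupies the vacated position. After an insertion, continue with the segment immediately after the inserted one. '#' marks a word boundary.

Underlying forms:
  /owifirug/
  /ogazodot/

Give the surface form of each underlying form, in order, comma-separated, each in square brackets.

[howifiruk], [hohazozot]

/owifirug/:
  (1) Glottal Epenthesis: [owifirug] → [howifirug]
  (2) Final Obstruent Devoicing: [howifirug] → [howifiruk]
  (3) Progressive Voicing Assimilation: no change — [howifiruk]
  (4) Intervocalic Lenition: no change — [howifiruk]
/ogazodot/:
  (1) Glottal Epenthesis: [ogazodot] → [hogazodot]
  (2) Final Obstruent Devoicing: no change — [hogazodot]
  (3) Progressive Voicing Assimilation: no change — [hogazodot]
  (4) Intervocalic Lenition: [hogazodot] → [hohazozot]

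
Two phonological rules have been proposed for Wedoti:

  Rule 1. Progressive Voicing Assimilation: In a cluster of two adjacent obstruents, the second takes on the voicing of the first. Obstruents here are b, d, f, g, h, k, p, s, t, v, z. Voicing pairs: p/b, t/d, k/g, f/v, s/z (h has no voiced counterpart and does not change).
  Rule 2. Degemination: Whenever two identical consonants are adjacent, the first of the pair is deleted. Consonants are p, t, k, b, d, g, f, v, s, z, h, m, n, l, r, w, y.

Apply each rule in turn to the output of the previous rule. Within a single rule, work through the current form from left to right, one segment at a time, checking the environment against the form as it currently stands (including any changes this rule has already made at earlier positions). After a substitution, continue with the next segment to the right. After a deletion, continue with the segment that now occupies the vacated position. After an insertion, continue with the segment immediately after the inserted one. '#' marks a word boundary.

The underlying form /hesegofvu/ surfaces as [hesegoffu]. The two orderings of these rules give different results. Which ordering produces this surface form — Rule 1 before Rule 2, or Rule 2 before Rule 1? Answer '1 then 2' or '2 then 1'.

2 then 1

Order 1 then 2:
  1 Progressive Voicing Assimilation: [hesegofvu] → [hesegoffu]
  2 Degemination: [hesegoffu] → [hesegofu]
  result: [hesegofu]
Order 2 then 1:
  2 Degemination: no change — [hesegofvu]
  1 Progressive Voicing Assimilation: [hesegofvu] → [hesegoffu]
  result: [hesegoffu]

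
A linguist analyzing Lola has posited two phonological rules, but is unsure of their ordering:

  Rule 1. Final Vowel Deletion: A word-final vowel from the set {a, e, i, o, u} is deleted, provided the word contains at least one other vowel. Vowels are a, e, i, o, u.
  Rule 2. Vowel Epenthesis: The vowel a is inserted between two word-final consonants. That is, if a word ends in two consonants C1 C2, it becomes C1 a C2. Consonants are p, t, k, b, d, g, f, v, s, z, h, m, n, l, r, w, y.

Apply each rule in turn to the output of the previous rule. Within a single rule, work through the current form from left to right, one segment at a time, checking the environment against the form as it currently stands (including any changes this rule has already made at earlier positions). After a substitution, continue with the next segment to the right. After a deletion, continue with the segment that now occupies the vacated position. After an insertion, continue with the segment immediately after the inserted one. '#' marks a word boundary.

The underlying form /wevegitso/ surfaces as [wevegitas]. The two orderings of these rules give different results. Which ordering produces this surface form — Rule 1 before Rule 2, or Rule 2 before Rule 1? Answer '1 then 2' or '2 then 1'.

Order 1 then 2:
  1 Final Vowel Deletion: [wevegitso] → [wevegits]
  2 Vowel Epenthesis: [wevegits] → [wevegitas]
  result: [wevegitas]
Order 2 then 1:
  2 Vowel Epenthesis: no change — [wevegitso]
  1 Final Vowel Deletion: [wevegitso] → [wevegits]
  result: [wevegits]

1 then 2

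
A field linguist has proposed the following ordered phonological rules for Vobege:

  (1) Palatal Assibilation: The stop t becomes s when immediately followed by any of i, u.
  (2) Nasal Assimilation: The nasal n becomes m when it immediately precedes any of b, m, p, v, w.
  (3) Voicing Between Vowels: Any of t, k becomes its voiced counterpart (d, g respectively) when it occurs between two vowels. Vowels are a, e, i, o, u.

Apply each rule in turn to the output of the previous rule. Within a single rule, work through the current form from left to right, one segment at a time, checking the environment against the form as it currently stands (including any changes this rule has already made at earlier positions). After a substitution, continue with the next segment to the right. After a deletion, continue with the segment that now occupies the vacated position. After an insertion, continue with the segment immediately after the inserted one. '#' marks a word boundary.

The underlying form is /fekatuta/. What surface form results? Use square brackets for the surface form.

(1) Palatal Assibilation: [fekatuta] → [fekasuta]
(2) Nasal Assimilation: no change — [fekasuta]
(3) Voicing Between Vowels: [fekasuta] → [fegasuda]

[fegasuda]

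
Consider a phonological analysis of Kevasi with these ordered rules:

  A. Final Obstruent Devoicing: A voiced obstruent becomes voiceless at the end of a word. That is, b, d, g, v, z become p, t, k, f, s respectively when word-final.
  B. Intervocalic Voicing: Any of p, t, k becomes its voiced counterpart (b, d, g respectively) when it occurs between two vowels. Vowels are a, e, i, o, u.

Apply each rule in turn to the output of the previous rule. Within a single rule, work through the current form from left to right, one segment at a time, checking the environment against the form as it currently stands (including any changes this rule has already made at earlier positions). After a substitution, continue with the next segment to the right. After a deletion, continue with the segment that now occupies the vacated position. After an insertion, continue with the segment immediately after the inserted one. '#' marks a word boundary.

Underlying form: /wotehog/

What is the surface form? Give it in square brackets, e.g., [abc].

A Final Obstruent Devoicing: [wotehog] → [wotehok]
B Intervocalic Voicing: [wotehok] → [wodehok]

[wodehok]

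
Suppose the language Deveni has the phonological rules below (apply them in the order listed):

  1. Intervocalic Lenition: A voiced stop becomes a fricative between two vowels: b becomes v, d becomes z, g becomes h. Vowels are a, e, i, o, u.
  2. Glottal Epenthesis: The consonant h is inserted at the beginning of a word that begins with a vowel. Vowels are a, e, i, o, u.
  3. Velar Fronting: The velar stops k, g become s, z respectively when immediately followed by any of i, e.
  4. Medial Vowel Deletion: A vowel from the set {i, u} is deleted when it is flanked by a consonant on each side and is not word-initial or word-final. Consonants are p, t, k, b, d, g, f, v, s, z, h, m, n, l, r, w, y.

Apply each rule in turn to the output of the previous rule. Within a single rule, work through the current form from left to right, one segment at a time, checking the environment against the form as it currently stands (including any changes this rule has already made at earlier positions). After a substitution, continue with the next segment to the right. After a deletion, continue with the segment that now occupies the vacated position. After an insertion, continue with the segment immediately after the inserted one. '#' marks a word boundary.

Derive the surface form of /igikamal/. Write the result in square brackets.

[hhkamal]

1 Intervocalic Lenition: [igikamal] → [ihikamal]
2 Glottal Epenthesis: [ihikamal] → [hihikamal]
3 Velar Fronting: no change — [hihikamal]
4 Medial Vowel Deletion: [hihikamal] → [hhkamal]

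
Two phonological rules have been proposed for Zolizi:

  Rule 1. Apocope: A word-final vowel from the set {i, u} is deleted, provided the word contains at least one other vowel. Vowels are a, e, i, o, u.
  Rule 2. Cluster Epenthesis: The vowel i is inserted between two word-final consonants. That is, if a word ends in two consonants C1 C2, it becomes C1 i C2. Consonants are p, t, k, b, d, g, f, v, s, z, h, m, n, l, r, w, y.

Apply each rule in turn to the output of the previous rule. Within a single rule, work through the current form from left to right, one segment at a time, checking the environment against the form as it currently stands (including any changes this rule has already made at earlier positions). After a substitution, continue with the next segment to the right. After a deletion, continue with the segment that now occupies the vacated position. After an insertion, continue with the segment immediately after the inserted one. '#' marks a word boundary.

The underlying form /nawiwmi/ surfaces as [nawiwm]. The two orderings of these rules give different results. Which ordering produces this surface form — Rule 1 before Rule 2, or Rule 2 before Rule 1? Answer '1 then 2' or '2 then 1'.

Order 1 then 2:
  1 Apocope: [nawiwmi] → [nawiwm]
  2 Cluster Epenthesis: [nawiwm] → [nawiwim]
  result: [nawiwim]
Order 2 then 1:
  2 Cluster Epenthesis: no change — [nawiwmi]
  1 Apocope: [nawiwmi] → [nawiwm]
  result: [nawiwm]

2 then 1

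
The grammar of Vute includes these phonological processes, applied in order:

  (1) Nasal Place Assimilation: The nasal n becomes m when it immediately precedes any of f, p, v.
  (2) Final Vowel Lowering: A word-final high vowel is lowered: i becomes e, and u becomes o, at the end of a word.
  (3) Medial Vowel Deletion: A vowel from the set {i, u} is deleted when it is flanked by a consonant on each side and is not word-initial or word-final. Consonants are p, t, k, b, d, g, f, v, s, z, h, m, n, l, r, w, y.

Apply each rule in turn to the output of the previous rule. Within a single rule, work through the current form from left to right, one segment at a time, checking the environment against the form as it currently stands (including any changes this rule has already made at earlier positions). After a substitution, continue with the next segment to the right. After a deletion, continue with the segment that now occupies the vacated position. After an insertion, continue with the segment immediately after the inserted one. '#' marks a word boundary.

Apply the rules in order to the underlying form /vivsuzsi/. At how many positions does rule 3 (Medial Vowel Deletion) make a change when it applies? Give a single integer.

(1) Nasal Place Assimilation: no change — [vivsuzsi]
(2) Final Vowel Lowering: [vivsuzsi] → [vivsuzse]
(3) Medial Vowel Deletion: [vivsuzse] → [vvszse]
Rule 3 changed 2 position(s).

2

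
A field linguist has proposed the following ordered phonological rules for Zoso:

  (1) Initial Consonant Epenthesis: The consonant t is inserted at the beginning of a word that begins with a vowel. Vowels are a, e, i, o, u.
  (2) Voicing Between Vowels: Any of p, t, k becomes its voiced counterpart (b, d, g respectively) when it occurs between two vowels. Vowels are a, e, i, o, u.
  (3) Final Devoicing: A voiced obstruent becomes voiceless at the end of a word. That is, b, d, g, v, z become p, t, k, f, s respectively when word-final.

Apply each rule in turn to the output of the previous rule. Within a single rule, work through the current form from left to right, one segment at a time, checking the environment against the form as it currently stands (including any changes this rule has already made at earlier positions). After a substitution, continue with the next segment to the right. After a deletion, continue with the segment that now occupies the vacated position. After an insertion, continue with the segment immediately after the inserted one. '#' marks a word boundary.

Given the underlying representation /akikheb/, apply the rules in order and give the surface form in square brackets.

[tagikhep]

(1) Initial Consonant Epenthesis: [akikheb] → [takikheb]
(2) Voicing Between Vowels: [takikheb] → [tagikheb]
(3) Final Devoicing: [tagikheb] → [tagikhep]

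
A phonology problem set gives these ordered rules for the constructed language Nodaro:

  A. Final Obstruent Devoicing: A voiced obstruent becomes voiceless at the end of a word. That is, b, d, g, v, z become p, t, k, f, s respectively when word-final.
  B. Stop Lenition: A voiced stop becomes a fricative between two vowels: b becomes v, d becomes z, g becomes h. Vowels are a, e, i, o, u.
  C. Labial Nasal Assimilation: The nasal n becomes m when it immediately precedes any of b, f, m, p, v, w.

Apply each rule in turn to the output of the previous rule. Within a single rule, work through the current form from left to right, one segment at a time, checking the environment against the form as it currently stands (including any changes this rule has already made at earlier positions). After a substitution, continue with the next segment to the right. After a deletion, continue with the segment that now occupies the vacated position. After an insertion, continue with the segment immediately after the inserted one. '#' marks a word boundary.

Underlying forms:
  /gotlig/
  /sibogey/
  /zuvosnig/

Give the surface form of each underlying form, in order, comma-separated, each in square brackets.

[gotlik], [sivohey], [zuvosnik]

/gotlig/:
  A Final Obstruent Devoicing: [gotlig] → [gotlik]
  B Stop Lenition: no change — [gotlik]
  C Labial Nasal Assimilation: no change — [gotlik]
/sibogey/:
  A Final Obstruent Devoicing: no change — [sibogey]
  B Stop Lenition: [sibogey] → [sivohey]
  C Labial Nasal Assimilation: no change — [sivohey]
/zuvosnig/:
  A Final Obstruent Devoicing: [zuvosnig] → [zuvosnik]
  B Stop Lenition: no change — [zuvosnik]
  C Labial Nasal Assimilation: no change — [zuvosnik]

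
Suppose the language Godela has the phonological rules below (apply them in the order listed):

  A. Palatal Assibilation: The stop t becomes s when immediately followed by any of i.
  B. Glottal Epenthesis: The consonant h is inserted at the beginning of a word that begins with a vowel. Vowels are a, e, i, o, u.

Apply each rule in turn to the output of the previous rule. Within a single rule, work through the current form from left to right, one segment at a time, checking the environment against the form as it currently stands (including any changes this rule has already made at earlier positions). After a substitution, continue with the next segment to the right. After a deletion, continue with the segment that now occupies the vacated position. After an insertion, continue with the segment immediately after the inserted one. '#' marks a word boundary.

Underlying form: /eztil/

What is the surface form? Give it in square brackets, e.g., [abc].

A Palatal Assibilation: [eztil] → [ezsil]
B Glottal Epenthesis: [ezsil] → [hezsil]

[hezsil]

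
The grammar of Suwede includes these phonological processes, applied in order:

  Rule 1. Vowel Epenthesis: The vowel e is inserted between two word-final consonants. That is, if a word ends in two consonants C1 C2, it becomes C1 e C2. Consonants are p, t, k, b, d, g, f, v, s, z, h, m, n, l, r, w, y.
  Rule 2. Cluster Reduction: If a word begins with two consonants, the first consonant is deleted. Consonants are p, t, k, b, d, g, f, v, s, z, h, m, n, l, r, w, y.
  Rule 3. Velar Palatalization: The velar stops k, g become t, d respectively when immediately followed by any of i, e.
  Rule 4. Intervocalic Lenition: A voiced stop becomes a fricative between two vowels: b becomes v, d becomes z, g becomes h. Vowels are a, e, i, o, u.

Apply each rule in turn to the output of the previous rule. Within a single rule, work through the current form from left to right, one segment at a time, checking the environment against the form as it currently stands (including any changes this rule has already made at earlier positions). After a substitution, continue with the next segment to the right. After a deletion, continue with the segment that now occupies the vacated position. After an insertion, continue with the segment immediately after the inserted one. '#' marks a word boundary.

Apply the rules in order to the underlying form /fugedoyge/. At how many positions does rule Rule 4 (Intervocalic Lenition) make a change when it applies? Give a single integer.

2

Rule 1 Vowel Epenthesis: no change — [fugedoyge]
Rule 2 Cluster Reduction: no change — [fugedoyge]
Rule 3 Velar Palatalization: [fugedoyge] → [fudedoyde]
Rule 4 Intervocalic Lenition: [fudedoyde] → [fuzezoyde]
Rule Rule 4 changed 2 position(s).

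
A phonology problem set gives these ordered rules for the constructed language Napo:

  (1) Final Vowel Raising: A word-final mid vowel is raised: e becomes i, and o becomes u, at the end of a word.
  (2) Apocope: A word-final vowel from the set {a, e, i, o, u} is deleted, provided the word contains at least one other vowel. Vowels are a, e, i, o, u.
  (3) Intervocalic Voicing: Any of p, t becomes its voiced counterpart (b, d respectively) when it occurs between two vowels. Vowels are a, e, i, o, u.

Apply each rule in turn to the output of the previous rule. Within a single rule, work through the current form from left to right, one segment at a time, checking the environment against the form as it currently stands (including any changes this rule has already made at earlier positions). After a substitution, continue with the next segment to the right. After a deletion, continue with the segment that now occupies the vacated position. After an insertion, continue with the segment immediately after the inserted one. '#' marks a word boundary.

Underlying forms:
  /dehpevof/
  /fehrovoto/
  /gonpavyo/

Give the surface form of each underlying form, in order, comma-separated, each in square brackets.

[dehpevof], [fehrovot], [gonpavy]

/dehpevof/:
  (1) Final Vowel Raising: no change — [dehpevof]
  (2) Apocope: no change — [dehpevof]
  (3) Intervocalic Voicing: no change — [dehpevof]
/fehrovoto/:
  (1) Final Vowel Raising: [fehrovoto] → [fehrovotu]
  (2) Apocope: [fehrovotu] → [fehrovot]
  (3) Intervocalic Voicing: no change — [fehrovot]
/gonpavyo/:
  (1) Final Vowel Raising: [gonpavyo] → [gonpavyu]
  (2) Apocope: [gonpavyu] → [gonpavy]
  (3) Intervocalic Voicing: no change — [gonpavy]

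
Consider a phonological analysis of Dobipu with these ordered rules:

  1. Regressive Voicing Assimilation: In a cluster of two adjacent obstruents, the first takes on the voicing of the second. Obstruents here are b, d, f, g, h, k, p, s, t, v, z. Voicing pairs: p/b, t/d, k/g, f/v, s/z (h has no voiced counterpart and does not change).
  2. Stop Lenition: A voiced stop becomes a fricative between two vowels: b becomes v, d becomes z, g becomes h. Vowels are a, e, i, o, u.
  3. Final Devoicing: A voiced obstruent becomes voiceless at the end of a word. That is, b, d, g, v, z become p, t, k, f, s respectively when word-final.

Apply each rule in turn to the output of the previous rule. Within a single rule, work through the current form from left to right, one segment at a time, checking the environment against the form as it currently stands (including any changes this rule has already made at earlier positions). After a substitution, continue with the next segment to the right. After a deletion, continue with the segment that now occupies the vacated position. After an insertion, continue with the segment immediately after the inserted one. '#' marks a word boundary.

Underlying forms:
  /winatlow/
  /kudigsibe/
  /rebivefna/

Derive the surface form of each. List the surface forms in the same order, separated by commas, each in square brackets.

/winatlow/:
  1 Regressive Voicing Assimilation: no change — [winatlow]
  2 Stop Lenition: no change — [winatlow]
  3 Final Devoicing: no change — [winatlow]
/kudigsibe/:
  1 Regressive Voicing Assimilation: [kudigsibe] → [kudiksibe]
  2 Stop Lenition: [kudiksibe] → [kuziksive]
  3 Final Devoicing: no change — [kuziksive]
/rebivefna/:
  1 Regressive Voicing Assimilation: no change — [rebivefna]
  2 Stop Lenition: [rebivefna] → [revivefna]
  3 Final Devoicing: no change — [revivefna]

[winatlow], [kuziksive], [revivefna]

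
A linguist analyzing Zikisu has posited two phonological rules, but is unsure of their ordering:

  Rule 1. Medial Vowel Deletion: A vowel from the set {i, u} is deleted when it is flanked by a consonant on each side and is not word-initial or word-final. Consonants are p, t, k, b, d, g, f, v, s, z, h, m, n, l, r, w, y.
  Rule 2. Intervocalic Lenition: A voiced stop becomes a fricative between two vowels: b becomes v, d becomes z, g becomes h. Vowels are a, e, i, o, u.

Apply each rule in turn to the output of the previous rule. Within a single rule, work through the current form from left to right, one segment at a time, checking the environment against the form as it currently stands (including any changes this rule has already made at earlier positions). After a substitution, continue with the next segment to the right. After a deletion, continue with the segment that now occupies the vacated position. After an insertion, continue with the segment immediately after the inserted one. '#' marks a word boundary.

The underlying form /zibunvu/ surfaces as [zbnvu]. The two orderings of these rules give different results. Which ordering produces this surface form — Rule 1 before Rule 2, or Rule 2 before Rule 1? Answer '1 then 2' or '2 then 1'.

Order 1 then 2:
  1 Medial Vowel Deletion: [zibunvu] → [zbnvu]
  2 Intervocalic Lenition: no change — [zbnvu]
  result: [zbnvu]
Order 2 then 1:
  2 Intervocalic Lenition: [zibunvu] → [zivunvu]
  1 Medial Vowel Deletion: [zivunvu] → [zvnvu]
  result: [zvnvu]

1 then 2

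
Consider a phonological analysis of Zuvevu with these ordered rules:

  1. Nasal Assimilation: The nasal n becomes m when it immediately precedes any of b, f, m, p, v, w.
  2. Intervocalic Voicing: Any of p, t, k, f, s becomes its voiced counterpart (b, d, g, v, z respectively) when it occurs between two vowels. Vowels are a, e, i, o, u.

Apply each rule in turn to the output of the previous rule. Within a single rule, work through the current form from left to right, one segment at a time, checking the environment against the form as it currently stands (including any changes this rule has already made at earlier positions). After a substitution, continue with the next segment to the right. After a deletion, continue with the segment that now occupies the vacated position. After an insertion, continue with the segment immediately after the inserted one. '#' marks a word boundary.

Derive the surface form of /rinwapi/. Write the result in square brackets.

[rimwabi]

1 Nasal Assimilation: [rinwapi] → [rimwapi]
2 Intervocalic Voicing: [rimwapi] → [rimwabi]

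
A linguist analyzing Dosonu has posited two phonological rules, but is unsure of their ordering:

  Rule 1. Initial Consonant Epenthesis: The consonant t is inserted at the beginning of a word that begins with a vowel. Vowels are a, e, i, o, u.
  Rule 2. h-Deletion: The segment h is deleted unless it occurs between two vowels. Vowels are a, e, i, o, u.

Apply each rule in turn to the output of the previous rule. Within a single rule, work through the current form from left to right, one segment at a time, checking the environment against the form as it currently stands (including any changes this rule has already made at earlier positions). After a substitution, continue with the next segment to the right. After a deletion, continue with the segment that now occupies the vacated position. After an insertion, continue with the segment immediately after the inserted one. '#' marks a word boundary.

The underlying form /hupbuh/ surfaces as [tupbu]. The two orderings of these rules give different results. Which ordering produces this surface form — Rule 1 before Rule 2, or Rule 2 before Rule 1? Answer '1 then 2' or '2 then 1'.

2 then 1

Order 1 then 2:
  1 Initial Consonant Epenthesis: no change — [hupbuh]
  2 h-Deletion: [hupbuh] → [upbu]
  result: [upbu]
Order 2 then 1:
  2 h-Deletion: [hupbuh] → [upbu]
  1 Initial Consonant Epenthesis: [upbu] → [tupbu]
  result: [tupbu]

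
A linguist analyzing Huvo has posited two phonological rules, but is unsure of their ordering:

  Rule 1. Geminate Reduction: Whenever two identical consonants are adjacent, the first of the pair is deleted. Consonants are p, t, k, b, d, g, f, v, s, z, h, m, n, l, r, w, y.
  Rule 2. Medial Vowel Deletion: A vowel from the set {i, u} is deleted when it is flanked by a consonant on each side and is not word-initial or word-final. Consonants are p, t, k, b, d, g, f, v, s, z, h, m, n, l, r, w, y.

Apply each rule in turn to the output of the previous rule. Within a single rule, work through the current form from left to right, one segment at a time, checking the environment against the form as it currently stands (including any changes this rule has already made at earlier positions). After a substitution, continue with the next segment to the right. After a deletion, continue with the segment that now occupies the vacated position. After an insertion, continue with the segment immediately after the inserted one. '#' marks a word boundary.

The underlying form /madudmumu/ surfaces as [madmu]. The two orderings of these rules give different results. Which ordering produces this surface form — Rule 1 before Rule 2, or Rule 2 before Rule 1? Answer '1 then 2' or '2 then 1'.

Order 1 then 2:
  1 Geminate Reduction: no change — [madudmumu]
  2 Medial Vowel Deletion: [madudmumu] → [maddmmu]
  result: [maddmmu]
Order 2 then 1:
  2 Medial Vowel Deletion: [madudmumu] → [maddmmu]
  1 Geminate Reduction: [maddmmu] → [madmu]
  result: [madmu]

2 then 1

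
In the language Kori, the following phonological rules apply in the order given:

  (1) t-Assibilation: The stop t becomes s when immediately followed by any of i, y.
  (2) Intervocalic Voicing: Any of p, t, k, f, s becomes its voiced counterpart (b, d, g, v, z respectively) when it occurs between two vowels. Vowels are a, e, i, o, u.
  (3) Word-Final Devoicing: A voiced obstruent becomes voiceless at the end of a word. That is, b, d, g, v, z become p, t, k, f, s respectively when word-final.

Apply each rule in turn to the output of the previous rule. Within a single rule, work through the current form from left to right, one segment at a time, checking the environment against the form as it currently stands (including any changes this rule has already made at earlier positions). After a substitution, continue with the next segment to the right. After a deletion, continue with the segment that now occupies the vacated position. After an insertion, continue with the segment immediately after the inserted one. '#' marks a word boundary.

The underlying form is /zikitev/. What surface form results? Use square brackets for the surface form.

[zigidef]

(1) t-Assibilation: no change — [zikitev]
(2) Intervocalic Voicing: [zikitev] → [zigidev]
(3) Word-Final Devoicing: [zigidev] → [zigidef]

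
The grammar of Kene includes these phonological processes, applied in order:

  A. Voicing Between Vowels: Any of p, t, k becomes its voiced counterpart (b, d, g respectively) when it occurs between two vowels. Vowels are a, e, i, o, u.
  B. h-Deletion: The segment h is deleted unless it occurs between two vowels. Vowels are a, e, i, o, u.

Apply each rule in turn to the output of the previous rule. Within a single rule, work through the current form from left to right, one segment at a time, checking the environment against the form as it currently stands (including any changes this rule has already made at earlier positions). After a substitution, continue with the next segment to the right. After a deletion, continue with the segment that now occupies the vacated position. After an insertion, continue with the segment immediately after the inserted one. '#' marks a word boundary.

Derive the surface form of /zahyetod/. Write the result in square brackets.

A Voicing Between Vowels: [zahyetod] → [zahyedod]
B h-Deletion: [zahyedod] → [zayedod]

[zayedod]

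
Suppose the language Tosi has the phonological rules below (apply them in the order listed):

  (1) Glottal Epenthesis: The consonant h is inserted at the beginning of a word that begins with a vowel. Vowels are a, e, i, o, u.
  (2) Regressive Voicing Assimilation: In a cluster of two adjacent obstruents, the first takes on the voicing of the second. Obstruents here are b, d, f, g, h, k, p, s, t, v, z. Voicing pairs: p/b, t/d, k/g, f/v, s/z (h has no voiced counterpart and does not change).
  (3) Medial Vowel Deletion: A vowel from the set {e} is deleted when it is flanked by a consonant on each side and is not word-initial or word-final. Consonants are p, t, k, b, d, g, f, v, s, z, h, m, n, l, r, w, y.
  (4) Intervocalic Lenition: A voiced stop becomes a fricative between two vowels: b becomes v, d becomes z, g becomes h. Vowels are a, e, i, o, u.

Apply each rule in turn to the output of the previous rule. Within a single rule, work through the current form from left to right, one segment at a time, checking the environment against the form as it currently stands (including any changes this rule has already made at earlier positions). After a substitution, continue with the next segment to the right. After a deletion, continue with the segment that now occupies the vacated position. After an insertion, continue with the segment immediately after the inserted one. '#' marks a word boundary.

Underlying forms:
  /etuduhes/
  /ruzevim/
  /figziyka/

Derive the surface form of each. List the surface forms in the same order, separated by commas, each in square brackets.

[htuzuhs], [ruzvim], [figziyka]

/etuduhes/:
  (1) Glottal Epenthesis: [etuduhes] → [hetuduhes]
  (2) Regressive Voicing Assimilation: no change — [hetuduhes]
  (3) Medial Vowel Deletion: [hetuduhes] → [htuduhs]
  (4) Intervocalic Lenition: [htuduhs] → [htuzuhs]
/ruzevim/:
  (1) Glottal Epenthesis: no change — [ruzevim]
  (2) Regressive Voicing Assimilation: no change — [ruzevim]
  (3) Medial Vowel Deletion: [ruzevim] → [ruzvim]
  (4) Intervocalic Lenition: no change — [ruzvim]
/figziyka/:
  (1) Glottal Epenthesis: no change — [figziyka]
  (2) Regressive Voicing Assimilation: no change — [figziyka]
  (3) Medial Vowel Deletion: no change — [figziyka]
  (4) Intervocalic Lenition: no change — [figziyka]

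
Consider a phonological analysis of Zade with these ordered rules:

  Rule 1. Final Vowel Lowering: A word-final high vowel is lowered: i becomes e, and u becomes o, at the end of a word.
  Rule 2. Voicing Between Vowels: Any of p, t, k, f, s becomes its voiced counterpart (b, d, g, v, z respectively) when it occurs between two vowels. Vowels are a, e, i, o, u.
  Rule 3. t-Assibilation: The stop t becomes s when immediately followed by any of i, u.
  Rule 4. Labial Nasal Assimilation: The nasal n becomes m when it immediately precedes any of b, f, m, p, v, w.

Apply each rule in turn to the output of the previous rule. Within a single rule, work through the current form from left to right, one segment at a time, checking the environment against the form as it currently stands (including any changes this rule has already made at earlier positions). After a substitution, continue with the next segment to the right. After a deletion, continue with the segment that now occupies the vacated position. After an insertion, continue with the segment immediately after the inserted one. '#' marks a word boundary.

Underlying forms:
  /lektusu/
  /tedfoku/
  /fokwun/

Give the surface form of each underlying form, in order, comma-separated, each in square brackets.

/lektusu/:
  Rule 1 Final Vowel Lowering: [lektusu] → [lektuso]
  Rule 2 Voicing Between Vowels: [lektuso] → [lektuzo]
  Rule 3 t-Assibilation: [lektuzo] → [leksuzo]
  Rule 4 Labial Nasal Assimilation: no change — [leksuzo]
/tedfoku/:
  Rule 1 Final Vowel Lowering: [tedfoku] → [tedfoko]
  Rule 2 Voicing Between Vowels: [tedfoko] → [tedfogo]
  Rule 3 t-Assibilation: no change — [tedfogo]
  Rule 4 Labial Nasal Assimilation: no change — [tedfogo]
/fokwun/:
  Rule 1 Final Vowel Lowering: no change — [fokwun]
  Rule 2 Voicing Between Vowels: no change — [fokwun]
  Rule 3 t-Assibilation: no change — [fokwun]
  Rule 4 Labial Nasal Assimilation: no change — [fokwun]

[leksuzo], [tedfogo], [fokwun]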